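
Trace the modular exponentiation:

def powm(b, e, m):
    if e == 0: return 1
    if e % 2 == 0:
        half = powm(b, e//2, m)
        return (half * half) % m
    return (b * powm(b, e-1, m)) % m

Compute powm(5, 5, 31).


powm(5, 5, 31): e is odd, compute powm(5, 4, 31)
  powm(5, 4, 31): e is even, compute powm(5, 2, 31)
    powm(5, 2, 31): e is even, compute powm(5, 1, 31)
      powm(5, 1, 31): e is odd, compute powm(5, 0, 31)
        powm(5, 0, 31) = 1
      (5 * 1) % 31 = 5
    half=5, (5*5) % 31 = 25
  half=25, (25*25) % 31 = 5
(5 * 5) % 31 = 25

25


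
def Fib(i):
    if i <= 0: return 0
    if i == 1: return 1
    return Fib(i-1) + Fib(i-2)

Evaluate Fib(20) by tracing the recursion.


Computing Fib(20) bottom-up:
Fib(0) = 0
Fib(1) = 1
Fib(2) = Fib(1) + Fib(0) = 1 + 0 = 1
Fib(3) = Fib(2) + Fib(1) = 1 + 1 = 2
Fib(4) = Fib(3) + Fib(2) = 2 + 1 = 3
Fib(5) = Fib(4) + Fib(3) = 3 + 2 = 5
Fib(6) = Fib(5) + Fib(4) = 5 + 3 = 8
Fib(7) = Fib(6) + Fib(5) = 8 + 5 = 13
Fib(8) = Fib(7) + Fib(6) = 13 + 8 = 21
Fib(9) = Fib(8) + Fib(7) = 21 + 13 = 34
Fib(10) = Fib(9) + Fib(8) = 34 + 21 = 55
Fib(11) = Fib(10) + Fib(9) = 55 + 34 = 89
Fib(12) = Fib(11) + Fib(10) = 89 + 55 = 144
Fib(13) = Fib(12) + Fib(11) = 144 + 89 = 233
Fib(14) = Fib(13) + Fib(12) = 233 + 144 = 377
Fib(15) = Fib(14) + Fib(13) = 377 + 233 = 610
Fib(16) = Fib(15) + Fib(14) = 610 + 377 = 987
Fib(17) = Fib(16) + Fib(15) = 987 + 610 = 1597
Fib(18) = Fib(17) + Fib(16) = 1597 + 987 = 2584
Fib(19) = Fib(18) + Fib(17) = 2584 + 1597 = 4181
Fib(20) = Fib(19) + Fib(18) = 4181 + 2584 = 6765

6765


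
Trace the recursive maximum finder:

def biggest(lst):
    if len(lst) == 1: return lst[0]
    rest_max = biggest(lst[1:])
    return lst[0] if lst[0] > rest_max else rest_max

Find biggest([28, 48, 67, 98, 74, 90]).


biggest([28, 48, 67, 98, 74, 90]): compare 28 with biggest([48, 67, 98, 74, 90])
biggest([48, 67, 98, 74, 90]): compare 48 with biggest([67, 98, 74, 90])
biggest([67, 98, 74, 90]): compare 67 with biggest([98, 74, 90])
biggest([98, 74, 90]): compare 98 with biggest([74, 90])
biggest([74, 90]): compare 74 with biggest([90])
biggest([90]) = 90  (base case)
Compare 74 with 90 -> 90
Compare 98 with 90 -> 98
Compare 67 with 98 -> 98
Compare 48 with 98 -> 98
Compare 28 with 98 -> 98

98


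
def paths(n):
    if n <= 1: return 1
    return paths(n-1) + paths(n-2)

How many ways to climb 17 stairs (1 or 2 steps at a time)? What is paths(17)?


Building up from base cases:
paths(0) = 1
paths(1) = 1
paths(2) = paths(1) + paths(0) = 1 + 1 = 2
paths(3) = paths(2) + paths(1) = 2 + 1 = 3
paths(4) = paths(3) + paths(2) = 3 + 2 = 5
paths(5) = paths(4) + paths(3) = 5 + 3 = 8
paths(6) = paths(5) + paths(4) = 8 + 5 = 13
paths(7) = paths(6) + paths(5) = 13 + 8 = 21
paths(8) = paths(7) + paths(6) = 21 + 13 = 34
paths(9) = paths(8) + paths(7) = 34 + 21 = 55
paths(10) = paths(9) + paths(8) = 55 + 34 = 89
paths(11) = paths(10) + paths(9) = 89 + 55 = 144
paths(12) = paths(11) + paths(10) = 144 + 89 = 233
paths(13) = paths(12) + paths(11) = 233 + 144 = 377
paths(14) = paths(13) + paths(12) = 377 + 233 = 610
paths(15) = paths(14) + paths(13) = 610 + 377 = 987
paths(16) = paths(15) + paths(14) = 987 + 610 = 1597
paths(17) = paths(16) + paths(15) = 1597 + 987 = 2584

2584


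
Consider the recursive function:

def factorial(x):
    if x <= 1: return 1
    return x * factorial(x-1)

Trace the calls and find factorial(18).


factorial(18)
= 18 * factorial(17)
= 18 * 17 * factorial(16)
= 18 * 17 * 16 * factorial(15)
= 18 * 17 * 16 * 15 * factorial(14)
= 18 * 17 * 16 * 15 * 14 * factorial(13)
= 18 * 17 * 16 * 15 * 14 * 13 * factorial(12)
= 18 * 17 * 16 * 15 * 14 * 13 * 12 * factorial(11)
= 18 * 17 * 16 * 15 * 14 * 13 * 12 * 11 * factorial(10)
= 18 * 17 * 16 * 15 * 14 * 13 * 12 * 11 * 10 * factorial(9)
= 18 * 17 * 16 * 15 * 14 * 13 * 12 * 11 * 10 * 9 * factorial(8)
= 18 * 17 * 16 * 15 * 14 * 13 * 12 * 11 * 10 * 9 * 8 * factorial(7)
= 18 * 17 * 16 * 15 * 14 * 13 * 12 * 11 * 10 * 9 * 8 * 7 * factorial(6)
= 18 * 17 * 16 * 15 * 14 * 13 * 12 * 11 * 10 * 9 * 8 * 7 * 6 * factorial(5)
= 18 * 17 * 16 * 15 * 14 * 13 * 12 * 11 * 10 * 9 * 8 * 7 * 6 * 5 * factorial(4)
= 18 * 17 * 16 * 15 * 14 * 13 * 12 * 11 * 10 * 9 * 8 * 7 * 6 * 5 * 4 * factorial(3)
= 18 * 17 * 16 * 15 * 14 * 13 * 12 * 11 * 10 * 9 * 8 * 7 * 6 * 5 * 4 * 3 * factorial(2)
= 18 * 17 * 16 * 15 * 14 * 13 * 12 * 11 * 10 * 9 * 8 * 7 * 6 * 5 * 4 * 3 * 2 * factorial(1)
= 18 * 17 * 16 * 15 * 14 * 13 * 12 * 11 * 10 * 9 * 8 * 7 * 6 * 5 * 4 * 3 * 2 * 1
= 6402373705728000

6402373705728000


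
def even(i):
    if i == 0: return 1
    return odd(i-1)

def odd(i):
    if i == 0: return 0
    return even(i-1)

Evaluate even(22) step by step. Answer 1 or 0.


even(22) = odd(21)
odd(21) = even(20)
even(20) = odd(19)
odd(19) = even(18)
even(18) = odd(17)
odd(17) = even(16)
even(16) = odd(15)
odd(15) = even(14)
even(14) = odd(13)
odd(13) = even(12)
even(12) = odd(11)
odd(11) = even(10)
even(10) = odd(9)
odd(9) = even(8)
even(8) = odd(7)
odd(7) = even(6)
even(6) = odd(5)
odd(5) = even(4)
even(4) = odd(3)
odd(3) = even(2)
even(2) = odd(1)
odd(1) = even(0)
even(0) = 1  (base case)
Result: 1

1


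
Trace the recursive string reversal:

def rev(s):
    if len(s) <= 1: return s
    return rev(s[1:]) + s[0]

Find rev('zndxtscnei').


rev('zndxtscnei') = rev('ndxtscnei') + 'z'
rev('ndxtscnei') = rev('dxtscnei') + 'n'
rev('dxtscnei') = rev('xtscnei') + 'd'
rev('xtscnei') = rev('tscnei') + 'x'
rev('tscnei') = rev('scnei') + 't'
rev('scnei') = rev('cnei') + 's'
rev('cnei') = rev('nei') + 'c'
rev('nei') = rev('ei') + 'n'
rev('ei') = rev('i') + 'e'
rev('i') = 'i'  (base case)
Concatenating: 'i' + 'e' + 'n' + 'c' + 's' + 't' + 'x' + 'd' + 'n' + 'z' = 'iencstxdnz'

iencstxdnz


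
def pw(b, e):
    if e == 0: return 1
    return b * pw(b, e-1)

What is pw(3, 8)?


pw(3, 8)
= 3 * pw(3, 7)
= 3 * 3 * pw(3, 6)
= 3 * 3 * 3 * pw(3, 5)
= 3 * 3 * 3 * 3 * pw(3, 4)
= 3 * 3 * 3 * 3 * 3 * pw(3, 3)
= 3 * 3 * 3 * 3 * 3 * 3 * pw(3, 2)
= 3 * 3 * 3 * 3 * 3 * 3 * 3 * pw(3, 1)
= 3 * 3 * 3 * 3 * 3 * 3 * 3 * 3 * pw(3, 0)
= 3 * 3 * 3 * 3 * 3 * 3 * 3 * 3 * 1
= 6561

6561


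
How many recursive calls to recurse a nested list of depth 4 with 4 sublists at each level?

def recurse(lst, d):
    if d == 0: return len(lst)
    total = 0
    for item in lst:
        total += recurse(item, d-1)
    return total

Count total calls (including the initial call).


At depth 0 (root): 1 call
At depth 1: each of 1 parents calls recurse on 4 children = 4 calls
At depth 2: each of 4 parents calls recurse on 4 children = 16 calls
At depth 3: each of 16 parents calls recurse on 4 children = 64 calls
At depth 4: each of 64 parents calls recurse on 4 children = 256 calls
Total: 1 + 4 + 16 + 64 + 256 = 341

341


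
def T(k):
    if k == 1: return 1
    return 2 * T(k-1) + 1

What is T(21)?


T(21) = 2 * T(20) + 1
T(20) = 2 * T(19) + 1
T(19) = 2 * T(18) + 1
T(18) = 2 * T(17) + 1
T(17) = 2 * T(16) + 1
T(16) = 2 * T(15) + 1
T(15) = 2 * T(14) + 1
T(14) = 2 * T(13) + 1
T(13) = 2 * T(12) + 1
T(12) = 2 * T(11) + 1
T(11) = 2 * T(10) + 1
T(10) = 2 * T(9) + 1
T(9) = 2 * T(8) + 1
T(8) = 2 * T(7) + 1
T(7) = 2 * T(6) + 1
T(6) = 2 * T(5) + 1
T(5) = 2 * T(4) + 1
T(4) = 2 * T(3) + 1
T(3) = 2 * T(2) + 1
T(2) = 2 * T(1) + 1
T(1) = 1  (base case)
T(2) = 2 * 1 + 1 = 3
T(3) = 2 * 3 + 1 = 7
T(4) = 2 * 7 + 1 = 15
T(5) = 2 * 15 + 1 = 31
T(6) = 2 * 31 + 1 = 63
T(7) = 2 * 63 + 1 = 127
T(8) = 2 * 127 + 1 = 255
T(9) = 2 * 255 + 1 = 511
T(10) = 2 * 511 + 1 = 1023
T(11) = 2 * 1023 + 1 = 2047
T(12) = 2 * 2047 + 1 = 4095
T(13) = 2 * 4095 + 1 = 8191
T(14) = 2 * 8191 + 1 = 16383
T(15) = 2 * 16383 + 1 = 32767
T(16) = 2 * 32767 + 1 = 65535
T(17) = 2 * 65535 + 1 = 131071
T(18) = 2 * 131071 + 1 = 262143
T(19) = 2 * 262143 + 1 = 524287
T(20) = 2 * 524287 + 1 = 1048575
T(21) = 2 * 1048575 + 1 = 2097151

2097151


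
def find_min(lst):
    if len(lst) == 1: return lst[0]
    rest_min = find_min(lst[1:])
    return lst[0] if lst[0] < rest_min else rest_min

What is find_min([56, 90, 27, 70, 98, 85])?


find_min([56, 90, 27, 70, 98, 85]): compare 56 with find_min([90, 27, 70, 98, 85])
find_min([90, 27, 70, 98, 85]): compare 90 with find_min([27, 70, 98, 85])
find_min([27, 70, 98, 85]): compare 27 with find_min([70, 98, 85])
find_min([70, 98, 85]): compare 70 with find_min([98, 85])
find_min([98, 85]): compare 98 with find_min([85])
find_min([85]) = 85  (base case)
Compare 98 with 85 -> 85
Compare 70 with 85 -> 70
Compare 27 with 70 -> 27
Compare 90 with 27 -> 27
Compare 56 with 27 -> 27

27


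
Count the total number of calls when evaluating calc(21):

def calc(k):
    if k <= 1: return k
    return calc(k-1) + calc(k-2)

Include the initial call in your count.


Let C(n) = total calls for calc(n)
C(0) = 1, C(1) = 1
C(2) = 1 + C(1) + C(0) = 1 + 1 + 1 = 3
C(3) = 1 + C(2) + C(1) = 1 + 3 + 1 = 5
C(4) = 1 + C(3) + C(2) = 1 + 5 + 3 = 9
C(5) = 1 + C(4) + C(3) = 1 + 9 + 5 = 15
C(6) = 1 + C(5) + C(4) = 1 + 15 + 9 = 25
C(7) = 1 + C(6) + C(5) = 1 + 25 + 15 = 41
C(8) = 1 + C(7) + C(6) = 1 + 41 + 25 = 67
C(9) = 1 + C(8) + C(7) = 1 + 67 + 41 = 109
C(10) = 1 + C(9) + C(8) = 1 + 109 + 67 = 177
C(11) = 1 + C(10) + C(9) = 1 + 177 + 109 = 287
C(12) = 1 + C(11) + C(10) = 1 + 287 + 177 = 465
C(13) = 1 + C(12) + C(11) = 1 + 465 + 287 = 753
C(14) = 1 + C(13) + C(12) = 1 + 753 + 465 = 1219
C(15) = 1 + C(14) + C(13) = 1 + 1219 + 753 = 1973
C(16) = 1 + C(15) + C(14) = 1 + 1973 + 1219 = 3193
C(17) = 1 + C(16) + C(15) = 1 + 3193 + 1973 = 5167
C(18) = 1 + C(17) + C(16) = 1 + 5167 + 3193 = 8361
C(19) = 1 + C(18) + C(17) = 1 + 8361 + 5167 = 13529
C(20) = 1 + C(19) + C(18) = 1 + 13529 + 8361 = 21891
C(21) = 1 + C(20) + C(19) = 1 + 21891 + 13529 = 35421

35421


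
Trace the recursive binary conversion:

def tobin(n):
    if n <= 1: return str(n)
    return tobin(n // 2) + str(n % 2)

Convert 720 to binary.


tobin(720) = tobin(360) + '0'
tobin(360) = tobin(180) + '0'
tobin(180) = tobin(90) + '0'
tobin(90) = tobin(45) + '0'
tobin(45) = tobin(22) + '1'
tobin(22) = tobin(11) + '0'
tobin(11) = tobin(5) + '1'
tobin(5) = tobin(2) + '1'
tobin(2) = tobin(1) + '0'
tobin(1) = '1'  (base case)
Concatenating: '1' + '0' + '1' + '1' + '0' + '1' + '0' + '0' + '0' + '0' = '1011010000'

1011010000


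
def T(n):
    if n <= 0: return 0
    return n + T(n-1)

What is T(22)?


T(22)
= 22 + 21 + 20 + 19 + 18 + 17 + 16 + 15 + 14 + 13 + 12 + 11 + 10 + 9 + 8 + 7 + 6 + 5 + 4 + 3 + 2 + 1 + T(0)
= 22 + 21 + 20 + 19 + 18 + 17 + 16 + 15 + 14 + 13 + 12 + 11 + 10 + 9 + 8 + 7 + 6 + 5 + 4 + 3 + 2 + 1 + 0
= 253

253


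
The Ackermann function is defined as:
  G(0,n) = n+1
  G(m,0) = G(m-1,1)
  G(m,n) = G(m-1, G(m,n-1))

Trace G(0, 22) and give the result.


G(0, 22) = 23
Result: G(0, 22) = 23

23


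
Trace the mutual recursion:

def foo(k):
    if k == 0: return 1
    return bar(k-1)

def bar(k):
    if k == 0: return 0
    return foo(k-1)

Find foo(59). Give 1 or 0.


foo(59) = bar(58)
bar(58) = foo(57)
foo(57) = bar(56)
bar(56) = foo(55)
foo(55) = bar(54)
bar(54) = foo(53)
foo(53) = bar(52)
bar(52) = foo(51)
foo(51) = bar(50)
bar(50) = foo(49)
foo(49) = bar(48)
bar(48) = foo(47)
foo(47) = bar(46)
bar(46) = foo(45)
foo(45) = bar(44)
bar(44) = foo(43)
foo(43) = bar(42)
bar(42) = foo(41)
foo(41) = bar(40)
bar(40) = foo(39)
foo(39) = bar(38)
bar(38) = foo(37)
foo(37) = bar(36)
bar(36) = foo(35)
foo(35) = bar(34)
bar(34) = foo(33)
foo(33) = bar(32)
bar(32) = foo(31)
foo(31) = bar(30)
bar(30) = foo(29)
foo(29) = bar(28)
bar(28) = foo(27)
foo(27) = bar(26)
bar(26) = foo(25)
foo(25) = bar(24)
bar(24) = foo(23)
foo(23) = bar(22)
bar(22) = foo(21)
foo(21) = bar(20)
bar(20) = foo(19)
foo(19) = bar(18)
bar(18) = foo(17)
foo(17) = bar(16)
bar(16) = foo(15)
foo(15) = bar(14)
bar(14) = foo(13)
foo(13) = bar(12)
bar(12) = foo(11)
foo(11) = bar(10)
bar(10) = foo(9)
foo(9) = bar(8)
bar(8) = foo(7)
foo(7) = bar(6)
bar(6) = foo(5)
foo(5) = bar(4)
bar(4) = foo(3)
foo(3) = bar(2)
bar(2) = foo(1)
foo(1) = bar(0)
bar(0) = 0  (base case)
Result: 0

0


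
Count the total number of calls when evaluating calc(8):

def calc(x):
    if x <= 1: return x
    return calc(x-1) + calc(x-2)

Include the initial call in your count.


Let C(n) = total calls for calc(n)
C(0) = 1, C(1) = 1
C(2) = 1 + C(1) + C(0) = 1 + 1 + 1 = 3
C(3) = 1 + C(2) + C(1) = 1 + 3 + 1 = 5
C(4) = 1 + C(3) + C(2) = 1 + 5 + 3 = 9
C(5) = 1 + C(4) + C(3) = 1 + 9 + 5 = 15
C(6) = 1 + C(5) + C(4) = 1 + 15 + 9 = 25
C(7) = 1 + C(6) + C(5) = 1 + 25 + 15 = 41
C(8) = 1 + C(7) + C(6) = 1 + 41 + 25 = 67

67


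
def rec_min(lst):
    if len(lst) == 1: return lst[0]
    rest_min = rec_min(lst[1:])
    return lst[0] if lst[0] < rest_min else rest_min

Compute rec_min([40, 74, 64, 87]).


rec_min([40, 74, 64, 87]): compare 40 with rec_min([74, 64, 87])
rec_min([74, 64, 87]): compare 74 with rec_min([64, 87])
rec_min([64, 87]): compare 64 with rec_min([87])
rec_min([87]) = 87  (base case)
Compare 64 with 87 -> 64
Compare 74 with 64 -> 64
Compare 40 with 64 -> 40

40


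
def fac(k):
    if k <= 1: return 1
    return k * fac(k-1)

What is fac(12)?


fac(12)
= 12 * fac(11)
= 12 * 11 * fac(10)
= 12 * 11 * 10 * fac(9)
= 12 * 11 * 10 * 9 * fac(8)
= 12 * 11 * 10 * 9 * 8 * fac(7)
= 12 * 11 * 10 * 9 * 8 * 7 * fac(6)
= 12 * 11 * 10 * 9 * 8 * 7 * 6 * fac(5)
= 12 * 11 * 10 * 9 * 8 * 7 * 6 * 5 * fac(4)
= 12 * 11 * 10 * 9 * 8 * 7 * 6 * 5 * 4 * fac(3)
= 12 * 11 * 10 * 9 * 8 * 7 * 6 * 5 * 4 * 3 * fac(2)
= 12 * 11 * 10 * 9 * 8 * 7 * 6 * 5 * 4 * 3 * 2 * fac(1)
= 12 * 11 * 10 * 9 * 8 * 7 * 6 * 5 * 4 * 3 * 2 * 1
= 479001600

479001600


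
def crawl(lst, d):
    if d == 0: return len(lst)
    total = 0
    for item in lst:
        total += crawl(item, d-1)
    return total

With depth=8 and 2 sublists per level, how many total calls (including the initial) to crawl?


At depth 0 (root): 1 call
At depth 1: each of 1 parents calls crawl on 2 children = 2 calls
At depth 2: each of 2 parents calls crawl on 2 children = 4 calls
At depth 3: each of 4 parents calls crawl on 2 children = 8 calls
At depth 4: each of 8 parents calls crawl on 2 children = 16 calls
At depth 5: each of 16 parents calls crawl on 2 children = 32 calls
At depth 6: each of 32 parents calls crawl on 2 children = 64 calls
At depth 7: each of 64 parents calls crawl on 2 children = 128 calls
At depth 8: each of 128 parents calls crawl on 2 children = 256 calls
Total: 1 + 2 + 4 + 8 + 16 + 32 + 64 + 128 + 256 = 511

511


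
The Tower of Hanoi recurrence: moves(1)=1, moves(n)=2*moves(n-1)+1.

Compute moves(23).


moves(23) = 2 * moves(22) + 1
moves(22) = 2 * moves(21) + 1
moves(21) = 2 * moves(20) + 1
moves(20) = 2 * moves(19) + 1
moves(19) = 2 * moves(18) + 1
moves(18) = 2 * moves(17) + 1
moves(17) = 2 * moves(16) + 1
moves(16) = 2 * moves(15) + 1
moves(15) = 2 * moves(14) + 1
moves(14) = 2 * moves(13) + 1
moves(13) = 2 * moves(12) + 1
moves(12) = 2 * moves(11) + 1
moves(11) = 2 * moves(10) + 1
moves(10) = 2 * moves(9) + 1
moves(9) = 2 * moves(8) + 1
moves(8) = 2 * moves(7) + 1
moves(7) = 2 * moves(6) + 1
moves(6) = 2 * moves(5) + 1
moves(5) = 2 * moves(4) + 1
moves(4) = 2 * moves(3) + 1
moves(3) = 2 * moves(2) + 1
moves(2) = 2 * moves(1) + 1
moves(1) = 1  (base case)
moves(2) = 2 * 1 + 1 = 3
moves(3) = 2 * 3 + 1 = 7
moves(4) = 2 * 7 + 1 = 15
moves(5) = 2 * 15 + 1 = 31
moves(6) = 2 * 31 + 1 = 63
moves(7) = 2 * 63 + 1 = 127
moves(8) = 2 * 127 + 1 = 255
moves(9) = 2 * 255 + 1 = 511
moves(10) = 2 * 511 + 1 = 1023
moves(11) = 2 * 1023 + 1 = 2047
moves(12) = 2 * 2047 + 1 = 4095
moves(13) = 2 * 4095 + 1 = 8191
moves(14) = 2 * 8191 + 1 = 16383
moves(15) = 2 * 16383 + 1 = 32767
moves(16) = 2 * 32767 + 1 = 65535
moves(17) = 2 * 65535 + 1 = 131071
moves(18) = 2 * 131071 + 1 = 262143
moves(19) = 2 * 262143 + 1 = 524287
moves(20) = 2 * 524287 + 1 = 1048575
moves(21) = 2 * 1048575 + 1 = 2097151
moves(22) = 2 * 2097151 + 1 = 4194303
moves(23) = 2 * 4194303 + 1 = 8388607

8388607


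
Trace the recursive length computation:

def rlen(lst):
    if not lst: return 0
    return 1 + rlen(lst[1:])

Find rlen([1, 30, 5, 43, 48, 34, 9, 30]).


rlen([1, 30, 5, 43, 48, 34, 9, 30]) = 1 + rlen([30, 5, 43, 48, 34, 9, 30])
rlen([30, 5, 43, 48, 34, 9, 30]) = 1 + rlen([5, 43, 48, 34, 9, 30])
rlen([5, 43, 48, 34, 9, 30]) = 1 + rlen([43, 48, 34, 9, 30])
rlen([43, 48, 34, 9, 30]) = 1 + rlen([48, 34, 9, 30])
rlen([48, 34, 9, 30]) = 1 + rlen([34, 9, 30])
rlen([34, 9, 30]) = 1 + rlen([9, 30])
rlen([9, 30]) = 1 + rlen([30])
rlen([30]) = 1 + rlen([])
rlen([]) = 0  (base case)
Unwinding: 1 + 1 + 1 + 1 + 1 + 1 + 1 + 1 + 0 = 8

8


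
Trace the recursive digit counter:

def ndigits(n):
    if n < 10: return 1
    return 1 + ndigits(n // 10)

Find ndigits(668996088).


ndigits(668996088) = 1 + ndigits(66899608)
ndigits(66899608) = 1 + ndigits(6689960)
ndigits(6689960) = 1 + ndigits(668996)
ndigits(668996) = 1 + ndigits(66899)
ndigits(66899) = 1 + ndigits(6689)
ndigits(6689) = 1 + ndigits(668)
ndigits(668) = 1 + ndigits(66)
ndigits(66) = 1 + ndigits(6)
ndigits(6) = 1  (base case: 6 < 10)
Unwinding: 1 + 1 + 1 + 1 + 1 + 1 + 1 + 1 + 1 = 9

9


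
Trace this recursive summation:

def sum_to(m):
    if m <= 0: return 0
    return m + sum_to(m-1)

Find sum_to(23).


sum_to(23)
= 23 + 22 + 21 + 20 + 19 + 18 + 17 + 16 + 15 + 14 + 13 + 12 + 11 + 10 + 9 + 8 + 7 + 6 + 5 + 4 + 3 + 2 + 1 + sum_to(0)
= 23 + 22 + 21 + 20 + 19 + 18 + 17 + 16 + 15 + 14 + 13 + 12 + 11 + 10 + 9 + 8 + 7 + 6 + 5 + 4 + 3 + 2 + 1 + 0
= 276

276


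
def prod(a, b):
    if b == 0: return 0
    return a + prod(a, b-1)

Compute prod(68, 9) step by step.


prod(68, 9) = 68 + prod(68, 8)
prod(68, 8) = 68 + prod(68, 7)
prod(68, 7) = 68 + prod(68, 6)
prod(68, 6) = 68 + prod(68, 5)
prod(68, 5) = 68 + prod(68, 4)
prod(68, 4) = 68 + prod(68, 3)
prod(68, 3) = 68 + prod(68, 2)
prod(68, 2) = 68 + prod(68, 1)
prod(68, 1) = 68 + prod(68, 0)
prod(68, 0) = 0  (base case)
Total: 68 + 68 + 68 + 68 + 68 + 68 + 68 + 68 + 68 + 0 = 612

612


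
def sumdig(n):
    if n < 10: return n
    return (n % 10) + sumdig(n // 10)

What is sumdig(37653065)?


sumdig(37653065) = 5 + sumdig(3765306)
sumdig(3765306) = 6 + sumdig(376530)
sumdig(376530) = 0 + sumdig(37653)
sumdig(37653) = 3 + sumdig(3765)
sumdig(3765) = 5 + sumdig(376)
sumdig(376) = 6 + sumdig(37)
sumdig(37) = 7 + sumdig(3)
sumdig(3) = 3  (base case)
Total: 5 + 6 + 0 + 3 + 5 + 6 + 7 + 3 = 35

35


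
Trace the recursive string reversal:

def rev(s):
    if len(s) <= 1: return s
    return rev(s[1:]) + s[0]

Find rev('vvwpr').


rev('vvwpr') = rev('vwpr') + 'v'
rev('vwpr') = rev('wpr') + 'v'
rev('wpr') = rev('pr') + 'w'
rev('pr') = rev('r') + 'p'
rev('r') = 'r'  (base case)
Concatenating: 'r' + 'p' + 'w' + 'v' + 'v' = 'rpwvv'

rpwvv


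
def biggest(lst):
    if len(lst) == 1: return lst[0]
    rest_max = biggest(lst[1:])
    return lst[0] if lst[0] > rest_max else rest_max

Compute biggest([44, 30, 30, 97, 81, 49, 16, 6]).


biggest([44, 30, 30, 97, 81, 49, 16, 6]): compare 44 with biggest([30, 30, 97, 81, 49, 16, 6])
biggest([30, 30, 97, 81, 49, 16, 6]): compare 30 with biggest([30, 97, 81, 49, 16, 6])
biggest([30, 97, 81, 49, 16, 6]): compare 30 with biggest([97, 81, 49, 16, 6])
biggest([97, 81, 49, 16, 6]): compare 97 with biggest([81, 49, 16, 6])
biggest([81, 49, 16, 6]): compare 81 with biggest([49, 16, 6])
biggest([49, 16, 6]): compare 49 with biggest([16, 6])
biggest([16, 6]): compare 16 with biggest([6])
biggest([6]) = 6  (base case)
Compare 16 with 6 -> 16
Compare 49 with 16 -> 49
Compare 81 with 49 -> 81
Compare 97 with 81 -> 97
Compare 30 with 97 -> 97
Compare 30 with 97 -> 97
Compare 44 with 97 -> 97

97


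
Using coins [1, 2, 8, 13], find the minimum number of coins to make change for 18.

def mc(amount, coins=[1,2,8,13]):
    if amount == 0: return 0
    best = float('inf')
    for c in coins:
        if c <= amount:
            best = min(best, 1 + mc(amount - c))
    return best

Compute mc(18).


Building up with DP:
mc(0) = 0
mc(1) = min(1+mc(0)=1+0=1) = 1
mc(2) = min(1+mc(1)=1+1=2, 1+mc(0)=1+0=1) = 1
mc(3) = min(1+mc(2)=1+1=2, 1+mc(1)=1+1=2) = 2
mc(4) = min(1+mc(3)=1+2=3, 1+mc(2)=1+1=2) = 2
mc(5) = min(1+mc(4)=1+2=3, 1+mc(3)=1+2=3) = 3
mc(6) = min(1+mc(5)=1+3=4, 1+mc(4)=1+2=3) = 3
mc(7) = min(1+mc(6)=1+3=4, 1+mc(5)=1+3=4) = 4
mc(8) = min(1+mc(7)=1+4=5, 1+mc(6)=1+3=4, 1+mc(0)=1+0=1) = 1
mc(9) = min(1+mc(8)=1+1=2, 1+mc(7)=1+4=5, 1+mc(1)=1+1=2) = 2
mc(10) = min(1+mc(9)=1+2=3, 1+mc(8)=1+1=2, 1+mc(2)=1+1=2) = 2
mc(11) = min(1+mc(10)=1+2=3, 1+mc(9)=1+2=3, 1+mc(3)=1+2=3) = 3
mc(12) = min(1+mc(11)=1+3=4, 1+mc(10)=1+2=3, 1+mc(4)=1+2=3) = 3
mc(13) = min(1+mc(12)=1+3=4, 1+mc(11)=1+3=4, 1+mc(5)=1+3=4, 1+mc(0)=1+0=1) = 1
mc(14) = min(1+mc(13)=1+1=2, 1+mc(12)=1+3=4, 1+mc(6)=1+3=4, 1+mc(1)=1+1=2) = 2
mc(15) = min(1+mc(14)=1+2=3, 1+mc(13)=1+1=2, 1+mc(7)=1+4=5, 1+mc(2)=1+1=2) = 2
mc(16) = min(1+mc(15)=1+2=3, 1+mc(14)=1+2=3, 1+mc(8)=1+1=2, 1+mc(3)=1+2=3) = 2
mc(17) = min(1+mc(16)=1+2=3, 1+mc(15)=1+2=3, 1+mc(9)=1+2=3, 1+mc(4)=1+2=3) = 3
mc(18) = min(1+mc(17)=1+3=4, 1+mc(16)=1+2=3, 1+mc(10)=1+2=3, 1+mc(5)=1+3=4) = 3

3


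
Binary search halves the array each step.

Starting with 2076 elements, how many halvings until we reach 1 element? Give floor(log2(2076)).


2076 / 2 = 1038
1038 / 2 = 519
519 / 2 = 259
259 / 2 = 129
129 / 2 = 64
64 / 2 = 32
32 / 2 = 16
16 / 2 = 8
8 / 2 = 4
4 / 2 = 2
2 / 2 = 1
Reached 1 after 11 halvings

11


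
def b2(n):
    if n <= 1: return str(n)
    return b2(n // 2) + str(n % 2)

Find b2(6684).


b2(6684) = b2(3342) + '0'
b2(3342) = b2(1671) + '0'
b2(1671) = b2(835) + '1'
b2(835) = b2(417) + '1'
b2(417) = b2(208) + '1'
b2(208) = b2(104) + '0'
b2(104) = b2(52) + '0'
b2(52) = b2(26) + '0'
b2(26) = b2(13) + '0'
b2(13) = b2(6) + '1'
b2(6) = b2(3) + '0'
b2(3) = b2(1) + '1'
b2(1) = '1'  (base case)
Concatenating: '1' + '1' + '0' + '1' + '0' + '0' + '0' + '0' + '1' + '1' + '1' + '0' + '0' = '1101000011100'

1101000011100


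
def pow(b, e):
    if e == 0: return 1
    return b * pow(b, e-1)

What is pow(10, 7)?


pow(10, 7)
= 10 * pow(10, 6)
= 10 * 10 * pow(10, 5)
= 10 * 10 * 10 * pow(10, 4)
= 10 * 10 * 10 * 10 * pow(10, 3)
= 10 * 10 * 10 * 10 * 10 * pow(10, 2)
= 10 * 10 * 10 * 10 * 10 * 10 * pow(10, 1)
= 10 * 10 * 10 * 10 * 10 * 10 * 10 * pow(10, 0)
= 10 * 10 * 10 * 10 * 10 * 10 * 10 * 1
= 10000000

10000000


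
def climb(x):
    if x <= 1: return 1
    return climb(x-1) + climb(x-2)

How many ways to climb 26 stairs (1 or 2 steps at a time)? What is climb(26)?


Building up from base cases:
climb(0) = 1
climb(1) = 1
climb(2) = climb(1) + climb(0) = 1 + 1 = 2
climb(3) = climb(2) + climb(1) = 2 + 1 = 3
climb(4) = climb(3) + climb(2) = 3 + 2 = 5
climb(5) = climb(4) + climb(3) = 5 + 3 = 8
climb(6) = climb(5) + climb(4) = 8 + 5 = 13
climb(7) = climb(6) + climb(5) = 13 + 8 = 21
climb(8) = climb(7) + climb(6) = 21 + 13 = 34
climb(9) = climb(8) + climb(7) = 34 + 21 = 55
climb(10) = climb(9) + climb(8) = 55 + 34 = 89
climb(11) = climb(10) + climb(9) = 89 + 55 = 144
climb(12) = climb(11) + climb(10) = 144 + 89 = 233
climb(13) = climb(12) + climb(11) = 233 + 144 = 377
climb(14) = climb(13) + climb(12) = 377 + 233 = 610
climb(15) = climb(14) + climb(13) = 610 + 377 = 987
climb(16) = climb(15) + climb(14) = 987 + 610 = 1597
climb(17) = climb(16) + climb(15) = 1597 + 987 = 2584
climb(18) = climb(17) + climb(16) = 2584 + 1597 = 4181
climb(19) = climb(18) + climb(17) = 4181 + 2584 = 6765
climb(20) = climb(19) + climb(18) = 6765 + 4181 = 10946
climb(21) = climb(20) + climb(19) = 10946 + 6765 = 17711
climb(22) = climb(21) + climb(20) = 17711 + 10946 = 28657
climb(23) = climb(22) + climb(21) = 28657 + 17711 = 46368
climb(24) = climb(23) + climb(22) = 46368 + 28657 = 75025
climb(25) = climb(24) + climb(23) = 75025 + 46368 = 121393
climb(26) = climb(25) + climb(24) = 121393 + 75025 = 196418

196418


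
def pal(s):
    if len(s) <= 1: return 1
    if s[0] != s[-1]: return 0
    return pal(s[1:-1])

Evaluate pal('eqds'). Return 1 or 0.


pal('eqds'): s[0]='e' != s[-1]='s' -> return 0
Result: 0 (not a palindrome)

0


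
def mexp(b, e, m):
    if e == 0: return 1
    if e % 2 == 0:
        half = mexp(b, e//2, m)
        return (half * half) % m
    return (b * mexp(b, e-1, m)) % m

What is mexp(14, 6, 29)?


mexp(14, 6, 29): e is even, compute mexp(14, 3, 29)
  mexp(14, 3, 29): e is odd, compute mexp(14, 2, 29)
    mexp(14, 2, 29): e is even, compute mexp(14, 1, 29)
      mexp(14, 1, 29): e is odd, compute mexp(14, 0, 29)
        mexp(14, 0, 29) = 1
      (14 * 1) % 29 = 14
    half=14, (14*14) % 29 = 22
  (14 * 22) % 29 = 18
half=18, (18*18) % 29 = 5

5


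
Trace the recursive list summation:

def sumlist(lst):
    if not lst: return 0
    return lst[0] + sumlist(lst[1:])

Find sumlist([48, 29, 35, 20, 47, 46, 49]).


sumlist([48, 29, 35, 20, 47, 46, 49]) = 48 + sumlist([29, 35, 20, 47, 46, 49])
sumlist([29, 35, 20, 47, 46, 49]) = 29 + sumlist([35, 20, 47, 46, 49])
sumlist([35, 20, 47, 46, 49]) = 35 + sumlist([20, 47, 46, 49])
sumlist([20, 47, 46, 49]) = 20 + sumlist([47, 46, 49])
sumlist([47, 46, 49]) = 47 + sumlist([46, 49])
sumlist([46, 49]) = 46 + sumlist([49])
sumlist([49]) = 49 + sumlist([])
sumlist([]) = 0  (base case)
Total: 48 + 29 + 35 + 20 + 47 + 46 + 49 + 0 = 274

274


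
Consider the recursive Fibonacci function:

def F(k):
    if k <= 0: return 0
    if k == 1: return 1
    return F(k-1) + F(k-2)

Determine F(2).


Computing F(2) bottom-up:
F(0) = 0
F(1) = 1
F(2) = F(1) + F(0) = 1 + 0 = 1

1


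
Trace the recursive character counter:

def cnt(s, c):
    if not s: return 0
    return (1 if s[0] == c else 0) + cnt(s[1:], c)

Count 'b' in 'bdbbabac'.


s[0]='b' == 'b' -> 1
s[0]='d' != 'b' -> 0
s[0]='b' == 'b' -> 1
s[0]='b' == 'b' -> 1
s[0]='a' != 'b' -> 0
s[0]='b' == 'b' -> 1
s[0]='a' != 'b' -> 0
s[0]='c' != 'b' -> 0
Sum: 1 + 0 + 1 + 1 + 0 + 1 + 0 + 0 = 4

4


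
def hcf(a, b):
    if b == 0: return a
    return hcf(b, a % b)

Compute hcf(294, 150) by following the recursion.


hcf(294, 150) = hcf(150, 144)
hcf(150, 144) = hcf(144, 6)
hcf(144, 6) = hcf(6, 0)
hcf(6, 0) = 6  (base case)

6


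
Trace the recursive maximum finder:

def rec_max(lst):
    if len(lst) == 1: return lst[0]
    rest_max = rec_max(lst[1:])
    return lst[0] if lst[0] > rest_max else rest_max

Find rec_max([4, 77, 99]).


rec_max([4, 77, 99]): compare 4 with rec_max([77, 99])
rec_max([77, 99]): compare 77 with rec_max([99])
rec_max([99]) = 99  (base case)
Compare 77 with 99 -> 99
Compare 4 with 99 -> 99

99


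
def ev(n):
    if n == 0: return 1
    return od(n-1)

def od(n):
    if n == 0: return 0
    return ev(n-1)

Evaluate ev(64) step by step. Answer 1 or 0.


ev(64) = od(63)
od(63) = ev(62)
ev(62) = od(61)
od(61) = ev(60)
ev(60) = od(59)
od(59) = ev(58)
ev(58) = od(57)
od(57) = ev(56)
ev(56) = od(55)
od(55) = ev(54)
ev(54) = od(53)
od(53) = ev(52)
ev(52) = od(51)
od(51) = ev(50)
ev(50) = od(49)
od(49) = ev(48)
ev(48) = od(47)
od(47) = ev(46)
ev(46) = od(45)
od(45) = ev(44)
ev(44) = od(43)
od(43) = ev(42)
ev(42) = od(41)
od(41) = ev(40)
ev(40) = od(39)
od(39) = ev(38)
ev(38) = od(37)
od(37) = ev(36)
ev(36) = od(35)
od(35) = ev(34)
ev(34) = od(33)
od(33) = ev(32)
ev(32) = od(31)
od(31) = ev(30)
ev(30) = od(29)
od(29) = ev(28)
ev(28) = od(27)
od(27) = ev(26)
ev(26) = od(25)
od(25) = ev(24)
ev(24) = od(23)
od(23) = ev(22)
ev(22) = od(21)
od(21) = ev(20)
ev(20) = od(19)
od(19) = ev(18)
ev(18) = od(17)
od(17) = ev(16)
ev(16) = od(15)
od(15) = ev(14)
ev(14) = od(13)
od(13) = ev(12)
ev(12) = od(11)
od(11) = ev(10)
ev(10) = od(9)
od(9) = ev(8)
ev(8) = od(7)
od(7) = ev(6)
ev(6) = od(5)
od(5) = ev(4)
ev(4) = od(3)
od(3) = ev(2)
ev(2) = od(1)
od(1) = ev(0)
ev(0) = 1  (base case)
Result: 1

1


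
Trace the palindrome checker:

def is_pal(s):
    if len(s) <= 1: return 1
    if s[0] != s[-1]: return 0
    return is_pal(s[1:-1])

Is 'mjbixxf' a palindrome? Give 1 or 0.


is_pal('mjbixxf'): s[0]='m' != s[-1]='f' -> return 0
Result: 0 (not a palindrome)

0


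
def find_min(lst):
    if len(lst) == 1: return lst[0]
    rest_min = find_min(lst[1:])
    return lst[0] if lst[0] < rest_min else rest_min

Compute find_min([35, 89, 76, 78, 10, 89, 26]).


find_min([35, 89, 76, 78, 10, 89, 26]): compare 35 with find_min([89, 76, 78, 10, 89, 26])
find_min([89, 76, 78, 10, 89, 26]): compare 89 with find_min([76, 78, 10, 89, 26])
find_min([76, 78, 10, 89, 26]): compare 76 with find_min([78, 10, 89, 26])
find_min([78, 10, 89, 26]): compare 78 with find_min([10, 89, 26])
find_min([10, 89, 26]): compare 10 with find_min([89, 26])
find_min([89, 26]): compare 89 with find_min([26])
find_min([26]) = 26  (base case)
Compare 89 with 26 -> 26
Compare 10 with 26 -> 10
Compare 78 with 10 -> 10
Compare 76 with 10 -> 10
Compare 89 with 10 -> 10
Compare 35 with 10 -> 10

10


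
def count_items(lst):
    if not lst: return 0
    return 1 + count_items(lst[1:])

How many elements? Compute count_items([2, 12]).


count_items([2, 12]) = 1 + count_items([12])
count_items([12]) = 1 + count_items([])
count_items([]) = 0  (base case)
Unwinding: 1 + 1 + 0 = 2

2


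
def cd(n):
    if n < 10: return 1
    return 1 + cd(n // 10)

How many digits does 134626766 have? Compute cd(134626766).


cd(134626766) = 1 + cd(13462676)
cd(13462676) = 1 + cd(1346267)
cd(1346267) = 1 + cd(134626)
cd(134626) = 1 + cd(13462)
cd(13462) = 1 + cd(1346)
cd(1346) = 1 + cd(134)
cd(134) = 1 + cd(13)
cd(13) = 1 + cd(1)
cd(1) = 1  (base case: 1 < 10)
Unwinding: 1 + 1 + 1 + 1 + 1 + 1 + 1 + 1 + 1 = 9

9


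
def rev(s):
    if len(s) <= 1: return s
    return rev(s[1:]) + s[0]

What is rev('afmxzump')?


rev('afmxzump') = rev('fmxzump') + 'a'
rev('fmxzump') = rev('mxzump') + 'f'
rev('mxzump') = rev('xzump') + 'm'
rev('xzump') = rev('zump') + 'x'
rev('zump') = rev('ump') + 'z'
rev('ump') = rev('mp') + 'u'
rev('mp') = rev('p') + 'm'
rev('p') = 'p'  (base case)
Concatenating: 'p' + 'm' + 'u' + 'z' + 'x' + 'm' + 'f' + 'a' = 'pmuzxmfa'

pmuzxmfa


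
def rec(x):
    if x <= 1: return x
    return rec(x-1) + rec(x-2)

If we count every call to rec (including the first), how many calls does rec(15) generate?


Let C(n) = total calls for rec(n)
C(0) = 1, C(1) = 1
C(2) = 1 + C(1) + C(0) = 1 + 1 + 1 = 3
C(3) = 1 + C(2) + C(1) = 1 + 3 + 1 = 5
C(4) = 1 + C(3) + C(2) = 1 + 5 + 3 = 9
C(5) = 1 + C(4) + C(3) = 1 + 9 + 5 = 15
C(6) = 1 + C(5) + C(4) = 1 + 15 + 9 = 25
C(7) = 1 + C(6) + C(5) = 1 + 25 + 15 = 41
C(8) = 1 + C(7) + C(6) = 1 + 41 + 25 = 67
C(9) = 1 + C(8) + C(7) = 1 + 67 + 41 = 109
C(10) = 1 + C(9) + C(8) = 1 + 109 + 67 = 177
C(11) = 1 + C(10) + C(9) = 1 + 177 + 109 = 287
C(12) = 1 + C(11) + C(10) = 1 + 287 + 177 = 465
C(13) = 1 + C(12) + C(11) = 1 + 465 + 287 = 753
C(14) = 1 + C(13) + C(12) = 1 + 753 + 465 = 1219
C(15) = 1 + C(14) + C(13) = 1 + 1219 + 753 = 1973

1973


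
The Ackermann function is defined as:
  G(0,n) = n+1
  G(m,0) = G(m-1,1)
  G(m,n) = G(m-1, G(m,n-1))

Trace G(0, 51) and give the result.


G(0, 51) = 52
Result: G(0, 51) = 52

52


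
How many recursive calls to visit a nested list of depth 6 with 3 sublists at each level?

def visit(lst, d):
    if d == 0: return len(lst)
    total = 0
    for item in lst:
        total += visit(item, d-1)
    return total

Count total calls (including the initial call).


At depth 0 (root): 1 call
At depth 1: each of 1 parents calls visit on 3 children = 3 calls
At depth 2: each of 3 parents calls visit on 3 children = 9 calls
At depth 3: each of 9 parents calls visit on 3 children = 27 calls
At depth 4: each of 27 parents calls visit on 3 children = 81 calls
At depth 5: each of 81 parents calls visit on 3 children = 243 calls
At depth 6: each of 243 parents calls visit on 3 children = 729 calls
Total: 1 + 3 + 9 + 27 + 81 + 243 + 729 = 1093

1093


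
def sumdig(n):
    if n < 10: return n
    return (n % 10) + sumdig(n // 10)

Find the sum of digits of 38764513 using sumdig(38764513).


sumdig(38764513) = 3 + sumdig(3876451)
sumdig(3876451) = 1 + sumdig(387645)
sumdig(387645) = 5 + sumdig(38764)
sumdig(38764) = 4 + sumdig(3876)
sumdig(3876) = 6 + sumdig(387)
sumdig(387) = 7 + sumdig(38)
sumdig(38) = 8 + sumdig(3)
sumdig(3) = 3  (base case)
Total: 3 + 1 + 5 + 4 + 6 + 7 + 8 + 3 = 37

37


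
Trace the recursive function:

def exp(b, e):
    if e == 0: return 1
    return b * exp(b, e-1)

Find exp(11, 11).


exp(11, 11)
= 11 * exp(11, 10)
= 11 * 11 * exp(11, 9)
= 11 * 11 * 11 * exp(11, 8)
= 11 * 11 * 11 * 11 * exp(11, 7)
= 11 * 11 * 11 * 11 * 11 * exp(11, 6)
= 11 * 11 * 11 * 11 * 11 * 11 * exp(11, 5)
= 11 * 11 * 11 * 11 * 11 * 11 * 11 * exp(11, 4)
= 11 * 11 * 11 * 11 * 11 * 11 * 11 * 11 * exp(11, 3)
= 11 * 11 * 11 * 11 * 11 * 11 * 11 * 11 * 11 * exp(11, 2)
= 11 * 11 * 11 * 11 * 11 * 11 * 11 * 11 * 11 * 11 * exp(11, 1)
= 11 * 11 * 11 * 11 * 11 * 11 * 11 * 11 * 11 * 11 * 11 * exp(11, 0)
= 11 * 11 * 11 * 11 * 11 * 11 * 11 * 11 * 11 * 11 * 11 * 1
= 285311670611

285311670611


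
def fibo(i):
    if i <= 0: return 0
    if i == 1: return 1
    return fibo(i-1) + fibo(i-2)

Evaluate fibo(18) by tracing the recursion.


Computing fibo(18) bottom-up:
fibo(0) = 0
fibo(1) = 1
fibo(2) = fibo(1) + fibo(0) = 1 + 0 = 1
fibo(3) = fibo(2) + fibo(1) = 1 + 1 = 2
fibo(4) = fibo(3) + fibo(2) = 2 + 1 = 3
fibo(5) = fibo(4) + fibo(3) = 3 + 2 = 5
fibo(6) = fibo(5) + fibo(4) = 5 + 3 = 8
fibo(7) = fibo(6) + fibo(5) = 8 + 5 = 13
fibo(8) = fibo(7) + fibo(6) = 13 + 8 = 21
fibo(9) = fibo(8) + fibo(7) = 21 + 13 = 34
fibo(10) = fibo(9) + fibo(8) = 34 + 21 = 55
fibo(11) = fibo(10) + fibo(9) = 55 + 34 = 89
fibo(12) = fibo(11) + fibo(10) = 89 + 55 = 144
fibo(13) = fibo(12) + fibo(11) = 144 + 89 = 233
fibo(14) = fibo(13) + fibo(12) = 233 + 144 = 377
fibo(15) = fibo(14) + fibo(13) = 377 + 233 = 610
fibo(16) = fibo(15) + fibo(14) = 610 + 377 = 987
fibo(17) = fibo(16) + fibo(15) = 987 + 610 = 1597
fibo(18) = fibo(17) + fibo(16) = 1597 + 987 = 2584

2584


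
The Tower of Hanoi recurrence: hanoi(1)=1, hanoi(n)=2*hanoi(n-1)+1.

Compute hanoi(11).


hanoi(11) = 2 * hanoi(10) + 1
hanoi(10) = 2 * hanoi(9) + 1
hanoi(9) = 2 * hanoi(8) + 1
hanoi(8) = 2 * hanoi(7) + 1
hanoi(7) = 2 * hanoi(6) + 1
hanoi(6) = 2 * hanoi(5) + 1
hanoi(5) = 2 * hanoi(4) + 1
hanoi(4) = 2 * hanoi(3) + 1
hanoi(3) = 2 * hanoi(2) + 1
hanoi(2) = 2 * hanoi(1) + 1
hanoi(1) = 1  (base case)
hanoi(2) = 2 * 1 + 1 = 3
hanoi(3) = 2 * 3 + 1 = 7
hanoi(4) = 2 * 7 + 1 = 15
hanoi(5) = 2 * 15 + 1 = 31
hanoi(6) = 2 * 31 + 1 = 63
hanoi(7) = 2 * 63 + 1 = 127
hanoi(8) = 2 * 127 + 1 = 255
hanoi(9) = 2 * 255 + 1 = 511
hanoi(10) = 2 * 511 + 1 = 1023
hanoi(11) = 2 * 1023 + 1 = 2047

2047


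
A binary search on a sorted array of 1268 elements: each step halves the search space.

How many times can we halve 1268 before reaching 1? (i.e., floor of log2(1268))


1268 / 2 = 634
634 / 2 = 317
317 / 2 = 158
158 / 2 = 79
79 / 2 = 39
39 / 2 = 19
19 / 2 = 9
9 / 2 = 4
4 / 2 = 2
2 / 2 = 1
Reached 1 after 10 halvings

10


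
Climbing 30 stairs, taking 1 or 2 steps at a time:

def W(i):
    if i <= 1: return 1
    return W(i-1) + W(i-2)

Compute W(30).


Building up from base cases:
W(0) = 1
W(1) = 1
W(2) = W(1) + W(0) = 1 + 1 = 2
W(3) = W(2) + W(1) = 2 + 1 = 3
W(4) = W(3) + W(2) = 3 + 2 = 5
W(5) = W(4) + W(3) = 5 + 3 = 8
W(6) = W(5) + W(4) = 8 + 5 = 13
W(7) = W(6) + W(5) = 13 + 8 = 21
W(8) = W(7) + W(6) = 21 + 13 = 34
W(9) = W(8) + W(7) = 34 + 21 = 55
W(10) = W(9) + W(8) = 55 + 34 = 89
W(11) = W(10) + W(9) = 89 + 55 = 144
W(12) = W(11) + W(10) = 144 + 89 = 233
W(13) = W(12) + W(11) = 233 + 144 = 377
W(14) = W(13) + W(12) = 377 + 233 = 610
W(15) = W(14) + W(13) = 610 + 377 = 987
W(16) = W(15) + W(14) = 987 + 610 = 1597
W(17) = W(16) + W(15) = 1597 + 987 = 2584
W(18) = W(17) + W(16) = 2584 + 1597 = 4181
W(19) = W(18) + W(17) = 4181 + 2584 = 6765
W(20) = W(19) + W(18) = 6765 + 4181 = 10946
W(21) = W(20) + W(19) = 10946 + 6765 = 17711
W(22) = W(21) + W(20) = 17711 + 10946 = 28657
W(23) = W(22) + W(21) = 28657 + 17711 = 46368
W(24) = W(23) + W(22) = 46368 + 28657 = 75025
W(25) = W(24) + W(23) = 75025 + 46368 = 121393
W(26) = W(25) + W(24) = 121393 + 75025 = 196418
W(27) = W(26) + W(25) = 196418 + 121393 = 317811
W(28) = W(27) + W(26) = 317811 + 196418 = 514229
W(29) = W(28) + W(27) = 514229 + 317811 = 832040
W(30) = W(29) + W(28) = 832040 + 514229 = 1346269

1346269


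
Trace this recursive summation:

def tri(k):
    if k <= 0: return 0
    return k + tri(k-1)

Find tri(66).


tri(66)
= 66 + 65 + 64 + 63 + 62 + 61 + 60 + 59 + 58 + 57 + 56 + 55 + 54 + 53 + 52 + 51 + 50 + 49 + 48 + 47 + 46 + 45 + 44 + 43 + 42 + 41 + 40 + 39 + 38 + 37 + 36 + 35 + 34 + 33 + 32 + 31 + 30 + 29 + 28 + 27 + 26 + 25 + 24 + 23 + 22 + 21 + 20 + 19 + 18 + 17 + 16 + 15 + 14 + 13 + 12 + 11 + 10 + 9 + 8 + 7 + 6 + 5 + 4 + 3 + 2 + 1 + tri(0)
= 66 + 65 + 64 + 63 + 62 + 61 + 60 + 59 + 58 + 57 + 56 + 55 + 54 + 53 + 52 + 51 + 50 + 49 + 48 + 47 + 46 + 45 + 44 + 43 + 42 + 41 + 40 + 39 + 38 + 37 + 36 + 35 + 34 + 33 + 32 + 31 + 30 + 29 + 28 + 27 + 26 + 25 + 24 + 23 + 22 + 21 + 20 + 19 + 18 + 17 + 16 + 15 + 14 + 13 + 12 + 11 + 10 + 9 + 8 + 7 + 6 + 5 + 4 + 3 + 2 + 1 + 0
= 2211

2211


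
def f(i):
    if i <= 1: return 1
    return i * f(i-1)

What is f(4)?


f(4)
= 4 * f(3)
= 4 * 3 * f(2)
= 4 * 3 * 2 * f(1)
= 4 * 3 * 2 * 1
= 24

24


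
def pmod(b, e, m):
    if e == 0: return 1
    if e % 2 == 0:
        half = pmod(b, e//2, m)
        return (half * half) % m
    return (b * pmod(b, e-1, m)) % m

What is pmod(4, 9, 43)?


pmod(4, 9, 43): e is odd, compute pmod(4, 8, 43)
  pmod(4, 8, 43): e is even, compute pmod(4, 4, 43)
    pmod(4, 4, 43): e is even, compute pmod(4, 2, 43)
      pmod(4, 2, 43): e is even, compute pmod(4, 1, 43)
        pmod(4, 1, 43): e is odd, compute pmod(4, 0, 43)
          pmod(4, 0, 43) = 1
        (4 * 1) % 43 = 4
      half=4, (4*4) % 43 = 16
    half=16, (16*16) % 43 = 41
  half=41, (41*41) % 43 = 4
(4 * 4) % 43 = 16

16


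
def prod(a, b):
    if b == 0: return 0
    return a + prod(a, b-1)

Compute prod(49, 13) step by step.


prod(49, 13) = 49 + prod(49, 12)
prod(49, 12) = 49 + prod(49, 11)
prod(49, 11) = 49 + prod(49, 10)
prod(49, 10) = 49 + prod(49, 9)
prod(49, 9) = 49 + prod(49, 8)
prod(49, 8) = 49 + prod(49, 7)
prod(49, 7) = 49 + prod(49, 6)
prod(49, 6) = 49 + prod(49, 5)
prod(49, 5) = 49 + prod(49, 4)
prod(49, 4) = 49 + prod(49, 3)
prod(49, 3) = 49 + prod(49, 2)
prod(49, 2) = 49 + prod(49, 1)
prod(49, 1) = 49 + prod(49, 0)
prod(49, 0) = 0  (base case)
Total: 49 + 49 + 49 + 49 + 49 + 49 + 49 + 49 + 49 + 49 + 49 + 49 + 49 + 0 = 637

637


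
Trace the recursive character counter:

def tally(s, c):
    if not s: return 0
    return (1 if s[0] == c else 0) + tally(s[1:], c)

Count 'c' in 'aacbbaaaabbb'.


s[0]='a' != 'c' -> 0
s[0]='a' != 'c' -> 0
s[0]='c' == 'c' -> 1
s[0]='b' != 'c' -> 0
s[0]='b' != 'c' -> 0
s[0]='a' != 'c' -> 0
s[0]='a' != 'c' -> 0
s[0]='a' != 'c' -> 0
s[0]='a' != 'c' -> 0
s[0]='b' != 'c' -> 0
s[0]='b' != 'c' -> 0
s[0]='b' != 'c' -> 0
Sum: 0 + 0 + 1 + 0 + 0 + 0 + 0 + 0 + 0 + 0 + 0 + 0 = 1

1


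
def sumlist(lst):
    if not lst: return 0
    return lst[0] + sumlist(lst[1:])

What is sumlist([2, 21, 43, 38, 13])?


sumlist([2, 21, 43, 38, 13]) = 2 + sumlist([21, 43, 38, 13])
sumlist([21, 43, 38, 13]) = 21 + sumlist([43, 38, 13])
sumlist([43, 38, 13]) = 43 + sumlist([38, 13])
sumlist([38, 13]) = 38 + sumlist([13])
sumlist([13]) = 13 + sumlist([])
sumlist([]) = 0  (base case)
Total: 2 + 21 + 43 + 38 + 13 + 0 = 117

117


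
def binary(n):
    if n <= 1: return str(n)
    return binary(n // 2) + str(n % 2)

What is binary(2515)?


binary(2515) = binary(1257) + '1'
binary(1257) = binary(628) + '1'
binary(628) = binary(314) + '0'
binary(314) = binary(157) + '0'
binary(157) = binary(78) + '1'
binary(78) = binary(39) + '0'
binary(39) = binary(19) + '1'
binary(19) = binary(9) + '1'
binary(9) = binary(4) + '1'
binary(4) = binary(2) + '0'
binary(2) = binary(1) + '0'
binary(1) = '1'  (base case)
Concatenating: '1' + '0' + '0' + '1' + '1' + '1' + '0' + '1' + '0' + '0' + '1' + '1' = '100111010011'

100111010011


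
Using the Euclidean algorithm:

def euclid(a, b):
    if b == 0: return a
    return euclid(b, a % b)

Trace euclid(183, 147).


euclid(183, 147) = euclid(147, 36)
euclid(147, 36) = euclid(36, 3)
euclid(36, 3) = euclid(3, 0)
euclid(3, 0) = 3  (base case)

3


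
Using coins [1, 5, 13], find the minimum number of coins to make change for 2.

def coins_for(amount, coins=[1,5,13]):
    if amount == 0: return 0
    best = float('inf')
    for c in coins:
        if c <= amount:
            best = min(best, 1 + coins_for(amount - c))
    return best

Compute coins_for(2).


Building up with DP:
coins_for(0) = 0
coins_for(1) = min(1+coins_for(0)=1+0=1) = 1
coins_for(2) = min(1+coins_for(1)=1+1=2) = 2

2
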